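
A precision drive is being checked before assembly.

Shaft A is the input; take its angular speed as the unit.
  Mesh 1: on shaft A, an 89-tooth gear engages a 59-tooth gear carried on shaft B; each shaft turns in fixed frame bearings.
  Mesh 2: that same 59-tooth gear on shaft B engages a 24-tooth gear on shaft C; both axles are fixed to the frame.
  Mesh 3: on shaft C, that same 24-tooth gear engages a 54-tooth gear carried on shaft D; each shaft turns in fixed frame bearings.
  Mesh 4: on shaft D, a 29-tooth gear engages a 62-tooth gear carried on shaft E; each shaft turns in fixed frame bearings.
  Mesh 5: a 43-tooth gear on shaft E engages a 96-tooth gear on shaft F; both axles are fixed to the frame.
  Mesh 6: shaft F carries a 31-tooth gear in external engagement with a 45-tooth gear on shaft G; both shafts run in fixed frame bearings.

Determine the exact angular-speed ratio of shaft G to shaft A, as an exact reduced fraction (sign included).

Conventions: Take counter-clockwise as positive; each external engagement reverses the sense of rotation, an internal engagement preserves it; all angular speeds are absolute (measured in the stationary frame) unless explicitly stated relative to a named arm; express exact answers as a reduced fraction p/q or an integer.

110983/466560

class = fixed-axis compound train [6 meshes; 6 ratios multiply, 6 sense flips]
mesh 1 [89T→59T]: running ratio 89/59, sense −
mesh 2 [59T→24T]: running ratio 89/24, sense +
mesh 3 [24T→54T]: running ratio 89/54, sense −
mesh 4 [29T→62T]: running ratio 2581/3348, sense +
mesh 5 [43T→96T]: running ratio 110983/321408, sense −
mesh 6 [31T→45T]: running ratio 110983/466560, sense +
ω_out/ω_in = 110983/466560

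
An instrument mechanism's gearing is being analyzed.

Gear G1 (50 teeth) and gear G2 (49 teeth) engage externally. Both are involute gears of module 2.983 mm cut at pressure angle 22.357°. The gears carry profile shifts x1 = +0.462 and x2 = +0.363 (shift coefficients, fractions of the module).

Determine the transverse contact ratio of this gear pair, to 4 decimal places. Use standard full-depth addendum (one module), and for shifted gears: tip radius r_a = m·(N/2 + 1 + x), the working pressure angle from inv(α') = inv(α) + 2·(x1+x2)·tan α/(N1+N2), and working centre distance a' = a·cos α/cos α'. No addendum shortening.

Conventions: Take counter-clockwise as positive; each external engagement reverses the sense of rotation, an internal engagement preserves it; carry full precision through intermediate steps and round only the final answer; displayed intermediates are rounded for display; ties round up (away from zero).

single-mesh involute tooth geometry (50T engaging 49T at module 2.983)
base radii: r_b1 = 68.969329, r_b2 = 67.589942
tip radii: r_a1 = 78.936146, r_a2 = 77.149329
inv(α') = inv(22.357°) + 2·(+0.462+0.363)·tan α/(50+49) = 0.02794415  ⇒  α' = 24.45122°
a' = a·cos α / cos α' = 147.6585·cos 22.357°/cos 24.45122° = 150.013366
action lengths: √(r_a1²−r_b1²) = 38.394620, √(r_a2²−r_b2²) = 37.197025
base pitch p_b = π·m·cos α = 8.666941
CR = (38.394620 + 37.197025 − 150.013366·sin 24.45122°)/8.666941 = 1.557454
contact ratio ≈ 1.5575

1.5575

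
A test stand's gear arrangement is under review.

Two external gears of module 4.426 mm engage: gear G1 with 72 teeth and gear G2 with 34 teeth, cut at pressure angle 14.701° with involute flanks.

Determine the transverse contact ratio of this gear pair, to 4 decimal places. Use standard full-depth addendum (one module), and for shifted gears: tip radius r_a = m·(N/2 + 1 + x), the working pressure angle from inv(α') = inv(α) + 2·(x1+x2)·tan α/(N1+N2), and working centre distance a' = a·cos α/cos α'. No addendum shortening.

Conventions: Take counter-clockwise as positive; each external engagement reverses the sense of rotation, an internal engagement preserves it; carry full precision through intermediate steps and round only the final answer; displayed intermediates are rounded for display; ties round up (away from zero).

class = single-mesh tooth geometry [involute pair 72T × 34T, m = 4.426]
base radii: r_b1 = 154.119869, r_b2 = 72.778827
tip radii: r_a1 = 163.762000, r_a2 = 79.668000
no profile shift: α' = α, a' = a
action lengths: √(r_a1²−r_b1²) = 55.362972, √(r_a2²−r_b2²) = 32.407292
base pitch p_b = π·m·cos α = 13.449496
CR = (55.362972 + 32.407292 − 234.578000·sin 14.70100°)/13.449496 = 2.099727
contact ratio ≈ 2.0997

2.0997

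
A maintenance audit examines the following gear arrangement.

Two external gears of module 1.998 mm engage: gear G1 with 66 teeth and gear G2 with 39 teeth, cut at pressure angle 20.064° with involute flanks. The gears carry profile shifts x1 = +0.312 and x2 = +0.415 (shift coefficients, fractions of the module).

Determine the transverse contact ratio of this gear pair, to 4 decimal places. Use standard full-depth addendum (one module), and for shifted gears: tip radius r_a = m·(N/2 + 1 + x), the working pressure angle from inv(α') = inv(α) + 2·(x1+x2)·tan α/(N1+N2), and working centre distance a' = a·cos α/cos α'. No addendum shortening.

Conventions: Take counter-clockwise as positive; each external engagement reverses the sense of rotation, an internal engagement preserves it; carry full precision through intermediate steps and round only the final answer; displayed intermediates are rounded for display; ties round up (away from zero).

1.6490

recognized (one external pair, fixed centres): single-mesh tooth geometry, m = 1.998, N1 = 66, N2 = 39
base radii: r_b1 = 61.932465, r_b2 = 36.596457
tip radii: r_a1 = 68.555376, r_a2 = 41.788170
inv(α') = inv(20.064°) + 2·(+0.312+0.415)·tan α/(66+39) = 0.02011052  ⇒  α' = 22.01989°
a' = a·cos α / cos α' = 104.8950·cos 20.064°/cos 22.01989° = 106.281780
action lengths: √(r_a1²−r_b1²) = 29.397438, √(r_a2²−r_b2²) = 20.173014
base pitch p_b = π·m·cos α = 5.895957
CR = (29.397438 + 20.173014 − 106.281780·sin 22.01989°)/5.895957 = 1.648992
contact ratio ≈ 1.6490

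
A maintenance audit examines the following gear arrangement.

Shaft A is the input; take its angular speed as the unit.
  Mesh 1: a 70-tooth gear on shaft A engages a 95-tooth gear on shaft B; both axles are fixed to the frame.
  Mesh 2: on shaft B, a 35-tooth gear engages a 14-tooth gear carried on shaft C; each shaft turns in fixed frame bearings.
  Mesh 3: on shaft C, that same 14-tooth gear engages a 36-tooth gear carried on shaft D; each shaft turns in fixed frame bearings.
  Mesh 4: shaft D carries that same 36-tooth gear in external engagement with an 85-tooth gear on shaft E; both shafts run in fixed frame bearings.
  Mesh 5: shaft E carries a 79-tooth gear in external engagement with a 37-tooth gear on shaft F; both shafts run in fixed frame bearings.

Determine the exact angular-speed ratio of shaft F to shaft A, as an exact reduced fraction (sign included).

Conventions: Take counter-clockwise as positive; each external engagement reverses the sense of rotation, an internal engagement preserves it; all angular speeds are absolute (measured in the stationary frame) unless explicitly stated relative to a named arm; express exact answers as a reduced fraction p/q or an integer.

class = fixed-axis compound train [5 meshes; 5 ratios multiply, 5 sense flips]
mesh 1 [70T→95T]: running ratio 14/19, sense −
mesh 2 [35T→14T]: running ratio 35/19, sense +
mesh 3 [14T→36T]: running ratio 245/342, sense −
mesh 4 [36T→85T]: running ratio 98/323, sense +
mesh 5 [79T→37T]: running ratio 7742/11951, sense −
ω_out/ω_in = -7742/11951

-7742/11951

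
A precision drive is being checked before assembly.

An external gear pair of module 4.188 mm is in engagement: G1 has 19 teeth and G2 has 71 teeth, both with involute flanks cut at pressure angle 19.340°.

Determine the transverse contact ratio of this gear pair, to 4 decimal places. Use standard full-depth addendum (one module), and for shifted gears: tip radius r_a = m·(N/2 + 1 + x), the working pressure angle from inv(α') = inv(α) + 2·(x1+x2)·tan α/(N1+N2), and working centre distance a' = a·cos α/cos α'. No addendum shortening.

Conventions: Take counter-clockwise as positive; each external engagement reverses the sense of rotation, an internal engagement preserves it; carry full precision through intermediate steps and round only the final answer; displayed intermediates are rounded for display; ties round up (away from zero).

1.7083

class = single-mesh tooth geometry [involute pair 19T × 71T, m = 4.188]
base radii: r_b1 = 37.540875, r_b2 = 140.284323
tip radii: r_a1 = 43.974000, r_a2 = 152.862000
no profile shift: α' = α, a' = a
action lengths: √(r_a1²−r_b1²) = 22.899680, √(r_a2²−r_b2²) = 60.721493
base pitch p_b = π·m·cos α = 12.414541
CR = (22.899680 + 60.721493 − 188.460000·sin 19.34000°)/12.414541 = 1.708341
contact ratio ≈ 1.7083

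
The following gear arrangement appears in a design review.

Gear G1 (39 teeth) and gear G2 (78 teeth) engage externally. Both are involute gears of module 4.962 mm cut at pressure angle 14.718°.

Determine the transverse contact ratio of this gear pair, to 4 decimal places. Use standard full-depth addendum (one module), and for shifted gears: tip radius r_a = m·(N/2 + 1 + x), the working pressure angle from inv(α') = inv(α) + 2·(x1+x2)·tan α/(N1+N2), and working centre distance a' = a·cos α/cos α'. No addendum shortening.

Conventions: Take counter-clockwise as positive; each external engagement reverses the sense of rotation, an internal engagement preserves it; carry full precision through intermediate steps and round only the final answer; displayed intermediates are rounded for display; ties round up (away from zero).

single-mesh involute tooth geometry (39T engaging 78T at module 4.962)
base radii: r_b1 = 93.584142, r_b2 = 187.168284
tip radii: r_a1 = 101.721000, r_a2 = 198.480000
no profile shift: α' = α, a' = a
action lengths: √(r_a1²−r_b1²) = 39.864397, √(r_a2²−r_b2²) = 66.048041
base pitch p_b = π·m·cos α = 15.077090
CR = (39.864397 + 66.048041 − 290.277000·sin 14.71800°)/15.077090 = 2.133312
contact ratio ≈ 2.1333

2.1333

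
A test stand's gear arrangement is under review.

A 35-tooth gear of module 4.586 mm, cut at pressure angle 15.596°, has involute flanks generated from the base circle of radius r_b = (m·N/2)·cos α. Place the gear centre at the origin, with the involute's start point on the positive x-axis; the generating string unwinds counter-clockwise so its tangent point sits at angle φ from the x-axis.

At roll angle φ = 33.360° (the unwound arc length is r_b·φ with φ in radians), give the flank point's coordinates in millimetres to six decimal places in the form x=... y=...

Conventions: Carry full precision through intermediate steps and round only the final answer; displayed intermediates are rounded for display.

topology: single-mesh involute geometry — m = 4.586, N = 35
pitch radius r_p = m·N/2 = 4.586·35/2 = 80.255000
base radius r_b = r_p·cos α = 80.255000·cos 15.596° = 77.300118
roll angle φ = 33.360° = 0.58224184 rad
x = r_b·(cos φ + φ·sin φ) = 89.312979
y = r_b·(sin φ − φ·cos φ) = 4.915574

x=89.312979 y=4.915574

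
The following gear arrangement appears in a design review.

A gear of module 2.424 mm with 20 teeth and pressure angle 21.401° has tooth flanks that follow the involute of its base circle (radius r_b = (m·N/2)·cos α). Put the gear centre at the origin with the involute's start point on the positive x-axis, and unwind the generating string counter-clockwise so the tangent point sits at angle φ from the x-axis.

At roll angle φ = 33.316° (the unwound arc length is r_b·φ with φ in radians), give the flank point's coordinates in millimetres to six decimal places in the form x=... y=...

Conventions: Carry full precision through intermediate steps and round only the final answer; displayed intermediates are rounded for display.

x=26.067503 y=1.429615

single-mesh involute tooth geometry (20T wheel at module 2.424)
pitch radius r_p = m·N/2 = 2.424·20/2 = 24.240000
base radius r_b = r_p·cos α = 24.240000·cos 21.401° = 22.568639
roll angle φ = 33.316° = 0.58147389 rad
x = r_b·(cos φ + φ·sin φ) = 26.067503
y = r_b·(sin φ − φ·cos φ) = 1.429615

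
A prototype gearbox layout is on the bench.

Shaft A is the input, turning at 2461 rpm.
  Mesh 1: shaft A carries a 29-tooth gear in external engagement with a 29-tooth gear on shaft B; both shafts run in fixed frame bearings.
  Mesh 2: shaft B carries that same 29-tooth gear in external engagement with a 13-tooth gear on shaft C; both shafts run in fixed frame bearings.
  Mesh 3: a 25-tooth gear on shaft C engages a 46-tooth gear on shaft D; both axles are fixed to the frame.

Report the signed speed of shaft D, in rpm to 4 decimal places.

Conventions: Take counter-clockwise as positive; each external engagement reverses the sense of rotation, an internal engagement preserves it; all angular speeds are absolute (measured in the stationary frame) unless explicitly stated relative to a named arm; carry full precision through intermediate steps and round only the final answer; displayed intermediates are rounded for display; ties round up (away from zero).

topology: fixed-axis compound train — 3 meshes, A→D
mesh 1 [29T→29T]: ω = 2461.0000×29/29 = 2461.0000 rpm, sense flips to −
mesh 2 [29T→13T]: ω = 2461.0000×29/13 = 5489.9231 rpm, sense flips to +
mesh 3 [25T→46T]: ω = 5489.9231×25/46 = 2983.6538 rpm, sense flips to −
signed output speed = -2983.6538 rpm

-2983.6538 rpm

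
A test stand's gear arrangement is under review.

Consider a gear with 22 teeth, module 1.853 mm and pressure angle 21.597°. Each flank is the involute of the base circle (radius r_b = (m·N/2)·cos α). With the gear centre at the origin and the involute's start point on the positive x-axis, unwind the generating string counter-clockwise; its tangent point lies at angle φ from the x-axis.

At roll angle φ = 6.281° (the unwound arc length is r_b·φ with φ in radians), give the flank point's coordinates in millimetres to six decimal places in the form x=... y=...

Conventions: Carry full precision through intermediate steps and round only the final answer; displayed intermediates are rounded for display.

topology: single-mesh involute geometry — m = 1.853, N = 22
pitch radius r_p = m·N/2 = 1.853·22/2 = 20.383000
base radius r_b = r_p·cos α = 20.383000·cos 21.597° = 18.952027
roll angle φ = 6.281° = 0.10962413 rad
x = r_b·(cos φ + φ·sin φ) = 19.065563
y = r_b·(sin φ − φ·cos φ) = 0.008312

x=19.065563 y=0.008312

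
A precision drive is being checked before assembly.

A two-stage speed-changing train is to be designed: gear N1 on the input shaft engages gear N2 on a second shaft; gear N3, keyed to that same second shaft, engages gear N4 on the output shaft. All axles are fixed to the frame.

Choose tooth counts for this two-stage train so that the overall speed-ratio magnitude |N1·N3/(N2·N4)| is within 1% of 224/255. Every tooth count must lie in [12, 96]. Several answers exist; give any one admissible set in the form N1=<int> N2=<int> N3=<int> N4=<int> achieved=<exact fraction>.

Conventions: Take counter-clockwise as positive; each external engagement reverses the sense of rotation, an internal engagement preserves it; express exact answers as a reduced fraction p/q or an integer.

design class (target 224/255): fixed-axis compound train
target = 224/255 in lowest terms: an exact hit needs N1·N3 = k·224 and N2·N4 = k·255 for one integer k, every count in [12, 96]; additionally prefer no 1:1 stage (N1 ≠ N2, N3 ≠ N4)
k = 1: N1·N3 = 224 = 14·16, N2·N4 = 255 = 15·17
achieved = 14·16/(15·17) = 224/255; |achieved − target| = 0 ≤ 56/6375 ✓

N1=14 N2=15 N3=16 N4=17 achieved=224/255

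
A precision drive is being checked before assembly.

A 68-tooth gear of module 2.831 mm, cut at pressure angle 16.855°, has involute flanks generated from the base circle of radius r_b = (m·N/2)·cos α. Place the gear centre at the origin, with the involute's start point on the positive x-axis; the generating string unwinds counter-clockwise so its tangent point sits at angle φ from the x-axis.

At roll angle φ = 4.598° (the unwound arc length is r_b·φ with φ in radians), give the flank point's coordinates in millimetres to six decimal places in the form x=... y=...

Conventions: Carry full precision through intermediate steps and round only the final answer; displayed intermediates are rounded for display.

recognized (one wheel, involute flank): single-mesh tooth geometry, m = 2.831, N = 68
pitch radius r_p = m·N/2 = 2.831·68/2 = 96.254000
base radius r_b = r_p·cos α = 96.254000·cos 16.855° = 92.119083
roll angle φ = 4.598° = 0.08025024 rad
x = r_b·(cos φ + φ·sin φ) = 92.415233
y = r_b·(sin φ − φ·cos φ) = 0.015859

x=92.415233 y=0.015859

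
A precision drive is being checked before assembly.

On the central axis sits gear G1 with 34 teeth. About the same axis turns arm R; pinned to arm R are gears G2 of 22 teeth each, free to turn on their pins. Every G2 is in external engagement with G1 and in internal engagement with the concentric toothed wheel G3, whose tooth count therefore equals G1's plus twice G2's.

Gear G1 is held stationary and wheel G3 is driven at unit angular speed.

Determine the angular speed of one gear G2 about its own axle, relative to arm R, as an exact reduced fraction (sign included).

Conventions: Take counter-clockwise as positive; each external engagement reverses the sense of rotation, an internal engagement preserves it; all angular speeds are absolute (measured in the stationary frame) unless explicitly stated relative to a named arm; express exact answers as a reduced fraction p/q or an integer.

class = planetary set [G3 = 34+2·22 = 78; Willis about the carrier]
ring teeth: 34 + 2·22 = 78
34(ω_sun−ω_arm) = −78(ω_ring−ω_arm),  ω_sun = 0, ω_ring = 1
34(0−ω_arm) = −78(1−ω_arm)  ⇒  112·ω_arm = 78  ⇒  ω_arm = 39/56
sun–planet mesh: 34·(0−39/56) = −22·(ω_p−ω_arm)  ⇒  ω_p−ω_arm = 663/616
exact speed ratio = 663/616

663/616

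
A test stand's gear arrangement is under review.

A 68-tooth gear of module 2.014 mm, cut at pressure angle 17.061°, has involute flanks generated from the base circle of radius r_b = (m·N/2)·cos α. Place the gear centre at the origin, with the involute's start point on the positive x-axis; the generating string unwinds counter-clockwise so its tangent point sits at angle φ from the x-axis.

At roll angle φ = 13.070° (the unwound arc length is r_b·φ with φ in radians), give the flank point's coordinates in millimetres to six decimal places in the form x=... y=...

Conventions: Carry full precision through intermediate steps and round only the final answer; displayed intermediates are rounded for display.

x=67.143692 y=0.257673

recognized (one wheel, involute flank): single-mesh tooth geometry, m = 2.014, N = 68
pitch radius r_p = m·N/2 = 2.014·68/2 = 68.476000
base radius r_b = r_p·cos α = 68.476000·cos 17.061° = 65.462573
roll angle φ = 13.070° = 0.22811453 rad
x = r_b·(cos φ + φ·sin φ) = 67.143692
y = r_b·(sin φ − φ·cos φ) = 0.257673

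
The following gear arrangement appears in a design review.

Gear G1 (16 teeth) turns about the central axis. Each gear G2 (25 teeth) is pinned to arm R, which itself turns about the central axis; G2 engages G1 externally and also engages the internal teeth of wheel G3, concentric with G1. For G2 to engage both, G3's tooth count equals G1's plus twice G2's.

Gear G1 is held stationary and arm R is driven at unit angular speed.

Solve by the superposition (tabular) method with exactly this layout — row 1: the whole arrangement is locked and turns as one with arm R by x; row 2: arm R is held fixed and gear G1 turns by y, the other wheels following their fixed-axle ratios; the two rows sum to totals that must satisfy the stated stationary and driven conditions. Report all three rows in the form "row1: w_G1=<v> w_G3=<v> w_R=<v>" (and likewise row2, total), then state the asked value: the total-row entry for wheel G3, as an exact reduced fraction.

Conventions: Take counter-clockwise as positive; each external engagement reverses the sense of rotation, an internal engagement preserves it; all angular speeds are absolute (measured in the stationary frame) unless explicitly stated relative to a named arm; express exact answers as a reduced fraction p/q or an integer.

topology: planetary set — G1 16T / G2 25T / G3 66T, arm = carrier (Willis)
row 1 (train locked, turned with arm): all members turn x
row 2: sun turns y, ring = −(16/66)·y, arm 0
boundary: total ω_sun = x + y = 0 and total ω_arm = x = 1  ⇒  y = -1, x = 1
row 2 ring = −(16/66)·(-1) = 8/33
totals (row 1 + row 2): sun 1 + (-1) = 0, ring 1 + 8/33 = 41/33, arm 1 + 0 = 1
asked cell (total, ring) = 41/33

row1: w_G1=1 w_G3=1 w_R=1
row2: w_G1=-1 w_G3=8/33 w_R=0
total: w_G1=0 w_G3=41/33 w_R=1
asked value: 41/33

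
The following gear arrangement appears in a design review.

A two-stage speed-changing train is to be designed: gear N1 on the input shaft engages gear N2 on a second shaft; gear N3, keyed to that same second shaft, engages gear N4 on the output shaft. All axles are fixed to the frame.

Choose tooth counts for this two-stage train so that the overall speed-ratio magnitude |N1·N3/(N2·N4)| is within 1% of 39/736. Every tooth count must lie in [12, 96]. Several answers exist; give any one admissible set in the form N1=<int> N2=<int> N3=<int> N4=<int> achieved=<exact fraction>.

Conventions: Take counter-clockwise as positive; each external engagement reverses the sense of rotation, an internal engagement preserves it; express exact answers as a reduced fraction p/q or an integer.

N1=12 N2=32 N3=13 N4=92 achieved=39/736

design class (target 39/736): fixed-axis compound train
target = 39/736 in lowest terms: an exact hit needs N1·N3 = k·39 and N2·N4 = k·736 for one integer k, every count in [12, 96]; additionally prefer no 1:1 stage (N1 ≠ N2, N3 ≠ N4)
k = 1…3: no 1:1-free in-range split of k·39 and k·736 into factor pairs; take k = 4
k = 4: N1·N3 = 156 = 12·13, N2·N4 = 2944 = 32·92
achieved = 12·13/(32·92) = 39/736; |achieved − target| = 0 ≤ 39/73600 ✓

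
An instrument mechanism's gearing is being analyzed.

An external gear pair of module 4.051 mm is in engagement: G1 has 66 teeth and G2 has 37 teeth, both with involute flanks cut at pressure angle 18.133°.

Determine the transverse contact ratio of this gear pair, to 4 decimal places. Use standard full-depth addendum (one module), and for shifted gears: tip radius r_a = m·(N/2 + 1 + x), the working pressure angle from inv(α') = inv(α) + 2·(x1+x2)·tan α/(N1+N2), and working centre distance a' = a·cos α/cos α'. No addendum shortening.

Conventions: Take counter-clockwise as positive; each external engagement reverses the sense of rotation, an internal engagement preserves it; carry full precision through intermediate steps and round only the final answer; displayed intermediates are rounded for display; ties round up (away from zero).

1.8557

single-mesh involute tooth geometry (66T engaging 37T at module 4.051)
base radii: r_b1 = 127.043853, r_b2 = 71.221554
tip radii: r_a1 = 137.734000, r_a2 = 78.994500
no profile shift: α' = α, a' = a
action lengths: √(r_a1²−r_b1²) = 53.202578, √(r_a2²−r_b2²) = 34.170474
base pitch p_b = π·m·cos α = 12.094546
CR = (53.202578 + 34.170474 − 208.626500·sin 18.13300°)/12.094546 = 1.855672
contact ratio ≈ 1.8557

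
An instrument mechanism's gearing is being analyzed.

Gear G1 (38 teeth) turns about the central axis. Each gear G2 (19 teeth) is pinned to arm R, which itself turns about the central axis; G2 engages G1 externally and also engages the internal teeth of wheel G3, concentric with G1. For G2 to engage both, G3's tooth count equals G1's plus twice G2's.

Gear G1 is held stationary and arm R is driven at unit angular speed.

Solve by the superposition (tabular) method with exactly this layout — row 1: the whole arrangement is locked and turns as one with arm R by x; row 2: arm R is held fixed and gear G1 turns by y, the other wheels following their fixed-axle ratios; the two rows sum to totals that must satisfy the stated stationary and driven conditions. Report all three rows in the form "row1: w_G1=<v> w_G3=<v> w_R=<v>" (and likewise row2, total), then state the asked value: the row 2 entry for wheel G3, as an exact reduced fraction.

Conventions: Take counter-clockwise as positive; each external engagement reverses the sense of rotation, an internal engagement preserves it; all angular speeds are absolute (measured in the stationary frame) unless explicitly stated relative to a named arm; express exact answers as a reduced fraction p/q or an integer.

recognized (axles ride arm R): planetary set, 38/19/76 teeth
superposition row 1 [locked train]: every member turns x
row 2 (arm held, sun turns y): ω_ring = −(38/76)·y, ω_arm = 0
boundary: total ω_sun = x + y = 0 and total ω_arm = x = 1  ⇒  y = -1, x = 1
row 2 ring = −(38/76)·(-1) = 1/2
totals (row 1 + row 2): sun 1 + (-1) = 0, ring 1 + 1/2 = 3/2, arm 1 + 0 = 1
asked cell (row2, ring) = 1/2

row1: w_G1=1 w_G3=1 w_R=1
row2: w_G1=-1 w_G3=1/2 w_R=0
total: w_G1=0 w_G3=3/2 w_R=1
asked value: 1/2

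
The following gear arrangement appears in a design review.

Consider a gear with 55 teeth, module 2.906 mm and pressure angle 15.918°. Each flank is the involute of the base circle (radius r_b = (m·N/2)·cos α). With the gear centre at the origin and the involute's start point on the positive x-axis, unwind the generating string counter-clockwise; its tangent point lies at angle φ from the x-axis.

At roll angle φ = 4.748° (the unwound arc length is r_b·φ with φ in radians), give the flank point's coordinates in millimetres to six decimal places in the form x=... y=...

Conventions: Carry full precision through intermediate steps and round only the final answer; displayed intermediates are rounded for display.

class = single-mesh tooth geometry [base-circle involute, m = 2.906, 55T]
pitch radius r_p = m·N/2 = 2.906·55/2 = 79.915000
base radius r_b = r_p·cos α = 79.915000·cos 15.918° = 76.850675
roll angle φ = 4.748° = 0.08286823 rad
x = r_b·(cos φ + φ·sin φ) = 77.114094
y = r_b·(sin φ − φ·cos φ) = 0.014568

x=77.114094 y=0.014568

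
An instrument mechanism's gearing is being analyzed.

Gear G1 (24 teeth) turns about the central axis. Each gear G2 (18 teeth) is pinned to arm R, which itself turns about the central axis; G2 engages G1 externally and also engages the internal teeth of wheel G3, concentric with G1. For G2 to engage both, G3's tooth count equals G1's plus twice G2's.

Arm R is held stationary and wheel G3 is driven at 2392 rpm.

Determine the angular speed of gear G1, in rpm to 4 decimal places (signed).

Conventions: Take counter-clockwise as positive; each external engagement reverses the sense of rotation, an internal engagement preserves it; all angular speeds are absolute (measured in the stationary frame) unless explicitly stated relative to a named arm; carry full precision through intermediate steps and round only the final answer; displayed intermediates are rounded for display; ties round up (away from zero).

recognized (axles ride arm R): planetary set, 24/18/60 teeth
normalise by the input: solve with ω_ring = 1, then scale by 2392 rpm
ring teeth: 24 + 2·18 = 60
24(ω_sun−ω_arm) = −60(ω_ring−ω_arm),  ω_arm = 0, ω_ring = 1
ω_sun = 0 − (60/24)(1−0) = -5/2
scale: ω_sun = -5/2 × 2392 rpm = -5980.0000 rpm

-5980.0000 rpm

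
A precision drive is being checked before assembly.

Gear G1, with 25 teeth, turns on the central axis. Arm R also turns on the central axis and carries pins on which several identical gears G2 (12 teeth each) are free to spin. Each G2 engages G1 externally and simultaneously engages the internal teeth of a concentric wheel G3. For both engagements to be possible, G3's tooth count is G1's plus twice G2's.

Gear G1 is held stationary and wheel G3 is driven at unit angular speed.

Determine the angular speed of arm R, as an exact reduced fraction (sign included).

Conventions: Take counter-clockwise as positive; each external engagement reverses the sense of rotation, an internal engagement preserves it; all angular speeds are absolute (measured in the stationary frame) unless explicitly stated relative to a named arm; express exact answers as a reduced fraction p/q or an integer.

planetary set (25T centre, 12T on arm, 49T internal) — Willis relation
ring teeth: 25 + 2·12 = 49
25(ω_sun−ω_arm) = −49(ω_ring−ω_arm),  ω_sun = 0, ω_ring = 1
25(0−ω_arm) = −49(1−ω_arm)  ⇒  74·ω_arm = 49  ⇒  ω_arm = 49/74
exact speed ratio = 49/74

49/74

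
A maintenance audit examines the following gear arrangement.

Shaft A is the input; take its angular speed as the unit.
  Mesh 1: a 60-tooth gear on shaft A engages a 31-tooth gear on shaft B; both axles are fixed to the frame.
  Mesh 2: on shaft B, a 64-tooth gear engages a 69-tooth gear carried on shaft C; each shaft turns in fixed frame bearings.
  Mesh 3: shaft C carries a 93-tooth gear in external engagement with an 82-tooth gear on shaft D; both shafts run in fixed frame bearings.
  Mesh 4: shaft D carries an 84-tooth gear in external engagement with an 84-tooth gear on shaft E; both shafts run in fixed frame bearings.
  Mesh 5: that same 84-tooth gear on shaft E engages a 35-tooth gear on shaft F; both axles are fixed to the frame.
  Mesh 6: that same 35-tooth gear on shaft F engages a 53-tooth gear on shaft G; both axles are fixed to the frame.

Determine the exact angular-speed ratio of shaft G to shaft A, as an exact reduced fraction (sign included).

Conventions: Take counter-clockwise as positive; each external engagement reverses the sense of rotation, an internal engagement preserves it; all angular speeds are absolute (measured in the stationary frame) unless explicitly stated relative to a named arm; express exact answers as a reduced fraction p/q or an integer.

161280/49979

class = fixed-axis compound train [6 meshes; 6 ratios multiply, 6 sense flips]
mesh 1 [60T→31T]: running ratio 60/31, sense −
mesh 2 [64T→69T]: running ratio 1280/713, sense +
mesh 3 [93T→82T]: running ratio 1920/943, sense −
mesh 4 [84T→84T]: running ratio 1920/943, sense +
mesh 5 [84T→35T]: running ratio 4608/943, sense −
mesh 6 [35T→53T]: running ratio 161280/49979, sense +
ω_out/ω_in = 161280/49979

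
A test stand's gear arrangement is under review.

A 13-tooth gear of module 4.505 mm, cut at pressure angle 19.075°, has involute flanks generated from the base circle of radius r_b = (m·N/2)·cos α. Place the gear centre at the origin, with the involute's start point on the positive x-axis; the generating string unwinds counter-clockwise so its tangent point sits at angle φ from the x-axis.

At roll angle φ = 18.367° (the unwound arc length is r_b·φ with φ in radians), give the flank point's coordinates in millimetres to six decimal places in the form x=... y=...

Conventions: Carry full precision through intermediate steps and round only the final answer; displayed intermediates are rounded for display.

recognized (one wheel, involute flank): single-mesh tooth geometry, m = 4.505, N = 13
pitch radius r_p = m·N/2 = 4.505·13/2 = 29.282500
base radius r_b = r_p·cos α = 29.282500·cos 19.075° = 27.674645
roll angle φ = 18.367° = 0.32056462 rad
x = r_b·(cos φ + φ·sin φ) = 29.060269
y = r_b·(sin φ − φ·cos φ) = 0.300772

x=29.060269 y=0.300772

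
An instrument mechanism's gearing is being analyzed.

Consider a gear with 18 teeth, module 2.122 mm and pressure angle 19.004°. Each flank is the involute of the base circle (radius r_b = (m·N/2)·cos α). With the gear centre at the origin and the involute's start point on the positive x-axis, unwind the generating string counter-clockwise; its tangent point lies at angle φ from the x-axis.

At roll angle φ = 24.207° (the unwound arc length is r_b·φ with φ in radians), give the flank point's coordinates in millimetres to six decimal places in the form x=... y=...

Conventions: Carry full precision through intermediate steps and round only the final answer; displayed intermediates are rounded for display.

x=19.597461 y=0.445871

topology: single-mesh involute geometry — m = 2.122, N = 18
pitch radius r_p = m·N/2 = 2.122·18/2 = 19.098000
base radius r_b = r_p·cos α = 19.098000·cos 19.004° = 18.057080
roll angle φ = 24.207° = 0.42249185 rad
x = r_b·(cos φ + φ·sin φ) = 19.597461
y = r_b·(sin φ − φ·cos φ) = 0.445871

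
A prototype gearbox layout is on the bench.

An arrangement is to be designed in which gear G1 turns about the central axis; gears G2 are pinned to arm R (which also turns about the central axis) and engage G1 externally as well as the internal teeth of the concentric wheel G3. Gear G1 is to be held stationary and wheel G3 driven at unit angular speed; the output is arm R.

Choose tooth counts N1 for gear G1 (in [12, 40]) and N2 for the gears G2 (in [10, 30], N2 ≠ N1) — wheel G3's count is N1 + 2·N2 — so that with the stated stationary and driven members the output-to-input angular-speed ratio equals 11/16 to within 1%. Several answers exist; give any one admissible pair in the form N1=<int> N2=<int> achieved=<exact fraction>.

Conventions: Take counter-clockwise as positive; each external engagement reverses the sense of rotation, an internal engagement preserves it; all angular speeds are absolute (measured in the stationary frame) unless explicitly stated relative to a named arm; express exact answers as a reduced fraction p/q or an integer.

N1=20 N2=12 achieved=11/16

class = planetary set [ratio 11/16 wanted; Willis about the carrier]
Willis with ω_sun = 0: ω_arm/ω_ring = N3/(N1+N3); set equal to 11/16  ⇒  N3/N1 = (11/16)/(1 − 11/16) = 11/5
N3 = N1 + 2·N2  ⇒  N2/N1 = (N3/N1 − 1)/2 = (11/5 − 1)/2 = 3/5
smallest multiple with N1 ≥ 12 and N2 ≥ 10: k = 4  ⇒  N1 = 4·5 = 20, N2 = 4·3 = 12 (N1 ≤ 40, N2 ≤ 30, N2 ≠ N1 ✓), N3 = 20 + 2·12 = 44
check: N3/(N1+N3) with N1 = 20, N3 = 44 gives 11/16; |achieved − target| = 0 ≤ 11/1600 ✓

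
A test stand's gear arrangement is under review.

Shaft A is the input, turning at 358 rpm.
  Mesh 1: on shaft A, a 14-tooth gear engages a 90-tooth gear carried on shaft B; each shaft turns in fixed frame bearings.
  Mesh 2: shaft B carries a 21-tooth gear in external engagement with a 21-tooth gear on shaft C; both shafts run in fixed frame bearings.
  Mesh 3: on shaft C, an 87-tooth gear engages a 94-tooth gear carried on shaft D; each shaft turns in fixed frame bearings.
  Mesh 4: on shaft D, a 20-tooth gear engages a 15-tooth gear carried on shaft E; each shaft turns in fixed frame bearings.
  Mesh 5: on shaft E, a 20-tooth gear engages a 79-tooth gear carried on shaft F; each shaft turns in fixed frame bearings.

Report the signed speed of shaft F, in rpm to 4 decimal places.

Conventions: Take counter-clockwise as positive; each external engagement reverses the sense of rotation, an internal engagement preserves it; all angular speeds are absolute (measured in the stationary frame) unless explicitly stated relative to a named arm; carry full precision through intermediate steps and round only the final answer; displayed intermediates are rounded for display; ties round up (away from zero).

-17.3981 rpm

class = fixed-axis compound train [5 meshes; 5 ratios multiply, 5 sense flips]
mesh 1 [14T→90T]: ω = 358.0000×14/90 = 55.6889 rpm, sense flips to −
mesh 2 [21T→21T]: ω = 55.6889×21/21 = 55.6889 rpm, sense flips to +
mesh 3 [87T→94T]: ω = 55.6889×87/94 = 51.5418 rpm, sense flips to −
mesh 4 [20T→15T]: ω = 51.5418×20/15 = 68.7225 rpm, sense flips to +
mesh 5 [20T→79T]: ω = 68.7225×20/79 = 17.3981 rpm, sense flips to −
signed output speed = -17.3981 rpm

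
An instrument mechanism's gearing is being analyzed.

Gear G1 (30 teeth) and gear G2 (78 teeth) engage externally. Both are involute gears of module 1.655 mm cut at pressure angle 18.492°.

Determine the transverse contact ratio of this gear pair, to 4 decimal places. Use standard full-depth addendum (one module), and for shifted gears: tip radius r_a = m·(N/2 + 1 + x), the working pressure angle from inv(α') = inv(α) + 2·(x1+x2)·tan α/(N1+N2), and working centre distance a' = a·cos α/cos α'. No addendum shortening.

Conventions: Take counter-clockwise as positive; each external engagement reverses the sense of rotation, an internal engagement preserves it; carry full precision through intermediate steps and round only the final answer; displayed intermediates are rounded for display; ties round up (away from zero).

single-mesh involute tooth geometry (30T engaging 78T at module 1.655)
base radii: r_b1 = 23.543234, r_b2 = 61.212409
tip radii: r_a1 = 26.480000, r_a2 = 66.200000
no profile shift: α' = α, a' = a
action lengths: √(r_a1²−r_b1²) = 12.120500, √(r_a2²−r_b2²) = 25.208747
base pitch p_b = π·m·cos α = 4.930883
CR = (12.120500 + 25.208747 − 89.370000·sin 18.49200°)/4.930883 = 1.821897
contact ratio ≈ 1.8219

1.8219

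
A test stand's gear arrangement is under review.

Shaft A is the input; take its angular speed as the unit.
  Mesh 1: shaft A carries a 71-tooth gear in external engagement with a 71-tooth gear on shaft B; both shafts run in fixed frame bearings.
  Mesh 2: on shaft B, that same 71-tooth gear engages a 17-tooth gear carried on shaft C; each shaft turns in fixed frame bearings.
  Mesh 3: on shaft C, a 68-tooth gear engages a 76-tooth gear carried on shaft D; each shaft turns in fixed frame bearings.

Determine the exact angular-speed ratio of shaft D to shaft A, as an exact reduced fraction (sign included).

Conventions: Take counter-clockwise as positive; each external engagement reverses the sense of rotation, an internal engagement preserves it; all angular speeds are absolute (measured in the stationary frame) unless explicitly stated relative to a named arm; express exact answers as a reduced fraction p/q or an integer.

-71/19

class = fixed-axis compound train [3 meshes; 3 ratios multiply, 3 sense flips]
mesh 1 [71T→71T]: running ratio 1, sense −
mesh 2 [71T→17T]: running ratio 71/17, sense +
mesh 3 [68T→76T]: running ratio 71/19, sense −
ω_out/ω_in = -71/19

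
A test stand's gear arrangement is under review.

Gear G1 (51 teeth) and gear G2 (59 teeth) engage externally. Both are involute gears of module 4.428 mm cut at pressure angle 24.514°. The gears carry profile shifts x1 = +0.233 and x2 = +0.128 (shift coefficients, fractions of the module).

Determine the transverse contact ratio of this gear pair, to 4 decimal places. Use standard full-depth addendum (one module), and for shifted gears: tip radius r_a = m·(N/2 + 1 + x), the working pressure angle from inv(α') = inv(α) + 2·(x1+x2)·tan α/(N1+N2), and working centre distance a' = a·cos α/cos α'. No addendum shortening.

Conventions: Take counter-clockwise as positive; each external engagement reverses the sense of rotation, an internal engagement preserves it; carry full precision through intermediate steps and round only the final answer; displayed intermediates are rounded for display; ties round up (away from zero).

1.5281

recognized (one external pair, fixed centres): single-mesh tooth geometry, m = 4.428, N1 = 51, N2 = 59
base radii: r_b1 = 102.735922, r_b2 = 118.851361
tip radii: r_a1 = 118.373724, r_a2 = 135.620784
inv(α') = inv(24.514°) + 2·(+0.233+0.128)·tan α/(51+59) = 0.03116453  ⇒  α' = 25.30897°
a' = a·cos α / cos α' = 243.5400·cos 24.514°/cos 25.30897° = 245.114437
action lengths: √(r_a1²−r_b1²) = 58.801945, √(r_a2²−r_b2²) = 65.324964
base pitch p_b = π·m·cos α = 12.657036
CR = (58.801945 + 65.324964 − 245.114437·sin 25.30897°)/12.657036 = 1.528054
contact ratio ≈ 1.5281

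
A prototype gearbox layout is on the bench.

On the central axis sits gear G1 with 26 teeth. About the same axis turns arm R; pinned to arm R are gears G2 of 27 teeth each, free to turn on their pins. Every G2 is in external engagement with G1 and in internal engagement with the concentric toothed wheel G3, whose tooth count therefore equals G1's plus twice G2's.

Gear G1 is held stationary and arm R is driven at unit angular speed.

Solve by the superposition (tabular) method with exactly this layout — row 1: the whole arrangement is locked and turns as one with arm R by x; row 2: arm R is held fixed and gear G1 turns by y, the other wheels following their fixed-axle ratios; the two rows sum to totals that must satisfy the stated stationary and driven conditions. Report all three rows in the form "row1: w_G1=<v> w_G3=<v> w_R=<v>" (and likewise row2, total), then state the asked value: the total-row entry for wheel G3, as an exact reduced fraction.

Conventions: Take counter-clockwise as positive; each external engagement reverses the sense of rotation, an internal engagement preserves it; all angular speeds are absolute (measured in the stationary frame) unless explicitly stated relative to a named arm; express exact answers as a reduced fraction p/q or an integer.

recognized (axles ride arm R): planetary set, 26/27/80 teeth
row 1 — lock + rotate with arm: ω_sun = ω_ring = ω_arm = x
superposition row 2 [arm held]: sun y, ring −(26/80)·y, arm 0
boundary: total ω_sun = x + y = 0 and total ω_arm = x = 1  ⇒  y = -1, x = 1
row 2 ring = −(26/80)·(-1) = 13/40
totals (row 1 + row 2): sun 1 + (-1) = 0, ring 1 + 13/40 = 53/40, arm 1 + 0 = 1
asked cell (total, ring) = 53/40

row1: w_G1=1 w_G3=1 w_R=1
row2: w_G1=-1 w_G3=13/40 w_R=0
total: w_G1=0 w_G3=53/40 w_R=1
asked value: 53/40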